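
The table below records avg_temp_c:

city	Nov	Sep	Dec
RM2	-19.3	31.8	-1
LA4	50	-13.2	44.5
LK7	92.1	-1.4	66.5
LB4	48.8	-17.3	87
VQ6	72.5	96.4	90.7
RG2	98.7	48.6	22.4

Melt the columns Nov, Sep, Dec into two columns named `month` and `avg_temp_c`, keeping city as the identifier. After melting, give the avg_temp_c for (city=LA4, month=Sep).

Unpivoting turns each (city, wide-column) pair into one long row.
The wide cell at row LA4, column Sep holds -13.2, so the long row (LA4, Sep) has avg_temp_c=-13.2.

-13.2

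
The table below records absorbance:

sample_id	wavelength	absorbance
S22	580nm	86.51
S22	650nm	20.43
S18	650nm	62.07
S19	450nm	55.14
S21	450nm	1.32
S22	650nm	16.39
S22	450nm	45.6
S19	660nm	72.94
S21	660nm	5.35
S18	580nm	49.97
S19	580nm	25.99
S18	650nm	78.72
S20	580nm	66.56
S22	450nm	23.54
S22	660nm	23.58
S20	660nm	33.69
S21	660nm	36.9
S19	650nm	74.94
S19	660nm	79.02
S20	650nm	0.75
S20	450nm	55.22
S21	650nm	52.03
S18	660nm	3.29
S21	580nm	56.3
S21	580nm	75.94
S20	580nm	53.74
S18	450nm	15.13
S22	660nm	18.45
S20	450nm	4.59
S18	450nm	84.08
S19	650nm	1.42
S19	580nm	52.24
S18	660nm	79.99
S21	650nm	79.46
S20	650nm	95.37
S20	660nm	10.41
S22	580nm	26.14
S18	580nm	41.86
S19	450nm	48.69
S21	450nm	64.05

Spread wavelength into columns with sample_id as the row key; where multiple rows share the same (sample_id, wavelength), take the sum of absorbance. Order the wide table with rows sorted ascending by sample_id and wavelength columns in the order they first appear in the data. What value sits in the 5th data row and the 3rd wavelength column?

69.14

With rows sorted ascending by sample_id, row 5 is sample_id=S22. wavelength columns in first-appearance order: 580nm, 650nm, 450nm, 660nm; column 3 is 450nm.
Long rows with sample_id=S22, wavelength=450nm: 45.6 + 23.54 = 69.14.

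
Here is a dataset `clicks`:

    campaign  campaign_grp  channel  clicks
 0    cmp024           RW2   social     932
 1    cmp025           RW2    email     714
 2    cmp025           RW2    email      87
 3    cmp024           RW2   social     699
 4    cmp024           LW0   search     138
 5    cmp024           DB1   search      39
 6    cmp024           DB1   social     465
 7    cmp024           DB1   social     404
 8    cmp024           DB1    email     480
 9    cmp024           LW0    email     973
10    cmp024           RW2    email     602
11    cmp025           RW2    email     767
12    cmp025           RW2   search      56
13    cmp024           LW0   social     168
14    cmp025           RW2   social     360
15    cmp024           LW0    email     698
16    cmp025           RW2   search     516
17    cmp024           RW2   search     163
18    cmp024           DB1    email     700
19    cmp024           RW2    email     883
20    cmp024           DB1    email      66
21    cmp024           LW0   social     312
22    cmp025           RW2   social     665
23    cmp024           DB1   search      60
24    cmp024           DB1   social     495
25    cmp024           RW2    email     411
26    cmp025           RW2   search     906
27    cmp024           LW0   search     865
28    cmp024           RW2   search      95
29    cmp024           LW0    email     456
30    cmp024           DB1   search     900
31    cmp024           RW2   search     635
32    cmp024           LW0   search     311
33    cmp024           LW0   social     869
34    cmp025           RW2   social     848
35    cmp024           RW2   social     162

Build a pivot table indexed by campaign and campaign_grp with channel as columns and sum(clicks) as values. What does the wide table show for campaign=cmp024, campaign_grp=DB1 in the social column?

1364

Rows with campaign=cmp024, campaign_grp=DB1 and channel=social: clicks values are 465, 404, 495.
465 + 404 + 495 = 1364.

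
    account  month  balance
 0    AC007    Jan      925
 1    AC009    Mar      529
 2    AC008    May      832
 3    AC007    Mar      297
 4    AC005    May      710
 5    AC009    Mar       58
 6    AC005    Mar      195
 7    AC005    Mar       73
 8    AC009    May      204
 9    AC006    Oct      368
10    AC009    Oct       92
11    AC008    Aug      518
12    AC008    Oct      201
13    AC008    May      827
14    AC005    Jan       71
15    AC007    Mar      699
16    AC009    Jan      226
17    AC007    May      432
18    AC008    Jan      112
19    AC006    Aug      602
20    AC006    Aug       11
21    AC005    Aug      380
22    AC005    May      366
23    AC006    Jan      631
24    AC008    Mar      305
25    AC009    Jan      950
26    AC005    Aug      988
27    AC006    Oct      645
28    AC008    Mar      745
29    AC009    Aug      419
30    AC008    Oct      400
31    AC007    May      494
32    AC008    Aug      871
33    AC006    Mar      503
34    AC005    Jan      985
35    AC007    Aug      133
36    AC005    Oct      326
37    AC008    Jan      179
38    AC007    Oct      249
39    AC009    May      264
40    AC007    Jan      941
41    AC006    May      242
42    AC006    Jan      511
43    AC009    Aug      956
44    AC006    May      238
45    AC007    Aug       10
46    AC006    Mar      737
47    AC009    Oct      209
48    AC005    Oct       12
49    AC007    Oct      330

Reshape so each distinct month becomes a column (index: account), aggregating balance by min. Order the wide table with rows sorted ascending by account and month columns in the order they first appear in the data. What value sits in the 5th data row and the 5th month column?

419

With rows sorted ascending by account, row 5 is account=AC009. month columns in first-appearance order: Jan, Mar, May, Oct, Aug; column 5 is Aug.
Long rows with account=AC009, month=Aug: min(419, 956) = 419.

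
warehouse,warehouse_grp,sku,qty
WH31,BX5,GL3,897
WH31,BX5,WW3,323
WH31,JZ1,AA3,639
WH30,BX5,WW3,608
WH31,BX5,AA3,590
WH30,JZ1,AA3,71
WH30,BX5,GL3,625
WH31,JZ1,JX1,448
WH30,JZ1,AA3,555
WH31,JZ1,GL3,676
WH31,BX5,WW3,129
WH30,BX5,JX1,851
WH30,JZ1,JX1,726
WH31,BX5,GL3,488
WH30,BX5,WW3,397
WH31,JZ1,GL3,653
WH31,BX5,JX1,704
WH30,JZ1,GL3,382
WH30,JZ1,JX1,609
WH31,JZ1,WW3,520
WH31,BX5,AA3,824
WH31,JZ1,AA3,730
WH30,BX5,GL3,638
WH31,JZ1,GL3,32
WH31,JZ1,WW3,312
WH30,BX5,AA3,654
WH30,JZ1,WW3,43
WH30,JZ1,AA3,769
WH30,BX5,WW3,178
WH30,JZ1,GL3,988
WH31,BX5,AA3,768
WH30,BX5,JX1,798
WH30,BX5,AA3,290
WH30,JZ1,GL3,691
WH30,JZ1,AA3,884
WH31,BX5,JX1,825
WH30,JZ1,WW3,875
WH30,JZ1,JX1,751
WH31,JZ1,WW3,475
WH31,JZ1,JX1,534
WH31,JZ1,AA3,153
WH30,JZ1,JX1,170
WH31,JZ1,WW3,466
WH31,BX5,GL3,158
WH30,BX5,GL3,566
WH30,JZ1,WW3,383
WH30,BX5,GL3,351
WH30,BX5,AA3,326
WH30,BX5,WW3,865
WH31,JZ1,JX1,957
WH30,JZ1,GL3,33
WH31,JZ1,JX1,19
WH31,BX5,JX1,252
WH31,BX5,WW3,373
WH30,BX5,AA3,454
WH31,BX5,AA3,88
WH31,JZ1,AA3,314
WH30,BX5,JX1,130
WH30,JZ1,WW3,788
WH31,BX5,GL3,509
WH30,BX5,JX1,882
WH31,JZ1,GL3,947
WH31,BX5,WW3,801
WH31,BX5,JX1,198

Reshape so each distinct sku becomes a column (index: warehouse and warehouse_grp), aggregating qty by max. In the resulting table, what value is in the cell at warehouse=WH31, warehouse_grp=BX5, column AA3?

824

Rows with warehouse=WH31, warehouse_grp=BX5 and sku=AA3: qty values are 590, 824, 768, 88.
max(590, 824, 768, 88) = 824.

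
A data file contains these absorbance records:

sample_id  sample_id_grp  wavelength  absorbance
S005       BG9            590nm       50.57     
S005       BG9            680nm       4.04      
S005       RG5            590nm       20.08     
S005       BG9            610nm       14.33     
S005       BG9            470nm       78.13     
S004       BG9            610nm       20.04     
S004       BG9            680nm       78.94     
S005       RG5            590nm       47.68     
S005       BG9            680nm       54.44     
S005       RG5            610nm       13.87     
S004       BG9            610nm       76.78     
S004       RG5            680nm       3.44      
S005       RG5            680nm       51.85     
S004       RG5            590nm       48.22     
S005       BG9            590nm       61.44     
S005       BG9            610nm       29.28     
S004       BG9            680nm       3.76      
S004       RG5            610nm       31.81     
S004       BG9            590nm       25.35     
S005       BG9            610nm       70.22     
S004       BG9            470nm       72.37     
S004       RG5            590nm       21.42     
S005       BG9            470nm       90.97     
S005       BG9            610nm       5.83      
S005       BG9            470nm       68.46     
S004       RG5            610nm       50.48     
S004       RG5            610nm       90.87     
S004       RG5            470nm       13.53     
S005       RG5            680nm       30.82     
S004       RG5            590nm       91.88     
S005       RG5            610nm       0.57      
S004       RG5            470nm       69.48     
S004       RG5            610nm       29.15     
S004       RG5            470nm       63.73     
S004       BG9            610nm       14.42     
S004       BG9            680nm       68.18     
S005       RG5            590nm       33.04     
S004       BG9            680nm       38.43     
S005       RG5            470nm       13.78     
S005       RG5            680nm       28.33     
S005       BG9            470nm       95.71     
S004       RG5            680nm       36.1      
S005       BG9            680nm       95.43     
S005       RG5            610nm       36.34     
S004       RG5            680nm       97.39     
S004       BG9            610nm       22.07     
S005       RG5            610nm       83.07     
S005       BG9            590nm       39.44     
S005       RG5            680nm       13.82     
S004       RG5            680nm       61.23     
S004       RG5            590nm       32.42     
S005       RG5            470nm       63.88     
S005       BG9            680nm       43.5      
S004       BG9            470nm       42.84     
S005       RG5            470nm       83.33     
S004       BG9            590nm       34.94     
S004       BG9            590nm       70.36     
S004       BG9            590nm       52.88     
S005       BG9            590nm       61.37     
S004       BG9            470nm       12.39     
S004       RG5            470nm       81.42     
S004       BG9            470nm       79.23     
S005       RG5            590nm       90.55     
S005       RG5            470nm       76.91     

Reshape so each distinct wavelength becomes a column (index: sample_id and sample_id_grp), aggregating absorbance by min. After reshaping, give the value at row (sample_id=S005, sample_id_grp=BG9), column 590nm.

39.44

Rows with sample_id=S005, sample_id_grp=BG9 and wavelength=590nm: absorbance values are 50.57, 61.44, 39.44, 61.37.
min(50.57, 61.44, 39.44, 61.37) = 39.44.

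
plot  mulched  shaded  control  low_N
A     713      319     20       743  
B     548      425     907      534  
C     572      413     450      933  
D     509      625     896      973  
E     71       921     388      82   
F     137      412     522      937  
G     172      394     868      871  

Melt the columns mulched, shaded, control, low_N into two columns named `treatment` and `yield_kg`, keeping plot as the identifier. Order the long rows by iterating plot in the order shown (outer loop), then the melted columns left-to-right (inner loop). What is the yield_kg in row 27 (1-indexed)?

868

28 rows total (7 × 4). Row 27: index ⌊(27-1)/4⌋ = 6 into plot → G; (27-1) mod 4 = 2 into the melted columns → control.
So row 27 is (G, control, 868); yield_kg = 868.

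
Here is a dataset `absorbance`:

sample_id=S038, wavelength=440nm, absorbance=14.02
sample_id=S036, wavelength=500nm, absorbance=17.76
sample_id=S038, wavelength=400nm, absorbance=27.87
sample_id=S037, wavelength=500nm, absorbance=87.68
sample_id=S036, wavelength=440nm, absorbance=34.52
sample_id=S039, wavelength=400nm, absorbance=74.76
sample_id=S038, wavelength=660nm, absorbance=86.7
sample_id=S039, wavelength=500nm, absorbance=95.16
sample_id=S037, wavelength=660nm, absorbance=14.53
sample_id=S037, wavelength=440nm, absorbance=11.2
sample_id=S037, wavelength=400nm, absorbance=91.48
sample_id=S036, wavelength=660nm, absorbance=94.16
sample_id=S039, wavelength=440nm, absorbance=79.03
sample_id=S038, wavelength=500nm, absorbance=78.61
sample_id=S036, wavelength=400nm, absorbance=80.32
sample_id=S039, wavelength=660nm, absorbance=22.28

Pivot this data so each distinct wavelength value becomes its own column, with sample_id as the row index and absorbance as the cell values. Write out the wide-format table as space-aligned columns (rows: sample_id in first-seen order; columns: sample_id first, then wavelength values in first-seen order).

Columns: sample_id plus the 4 distinct wavelength values (440nm, 500nm, 400nm, 660nm).
For example, row S038 column 440nm takes absorbance=14.02 from the long row (S038, 440nm).

sample_id  440nm  500nm  400nm  660nm
S038       14.02  78.61  27.87  86.7 
S036       34.52  17.76  80.32  94.16
S037       11.2   87.68  91.48  14.53
S039       79.03  95.16  74.76  22.28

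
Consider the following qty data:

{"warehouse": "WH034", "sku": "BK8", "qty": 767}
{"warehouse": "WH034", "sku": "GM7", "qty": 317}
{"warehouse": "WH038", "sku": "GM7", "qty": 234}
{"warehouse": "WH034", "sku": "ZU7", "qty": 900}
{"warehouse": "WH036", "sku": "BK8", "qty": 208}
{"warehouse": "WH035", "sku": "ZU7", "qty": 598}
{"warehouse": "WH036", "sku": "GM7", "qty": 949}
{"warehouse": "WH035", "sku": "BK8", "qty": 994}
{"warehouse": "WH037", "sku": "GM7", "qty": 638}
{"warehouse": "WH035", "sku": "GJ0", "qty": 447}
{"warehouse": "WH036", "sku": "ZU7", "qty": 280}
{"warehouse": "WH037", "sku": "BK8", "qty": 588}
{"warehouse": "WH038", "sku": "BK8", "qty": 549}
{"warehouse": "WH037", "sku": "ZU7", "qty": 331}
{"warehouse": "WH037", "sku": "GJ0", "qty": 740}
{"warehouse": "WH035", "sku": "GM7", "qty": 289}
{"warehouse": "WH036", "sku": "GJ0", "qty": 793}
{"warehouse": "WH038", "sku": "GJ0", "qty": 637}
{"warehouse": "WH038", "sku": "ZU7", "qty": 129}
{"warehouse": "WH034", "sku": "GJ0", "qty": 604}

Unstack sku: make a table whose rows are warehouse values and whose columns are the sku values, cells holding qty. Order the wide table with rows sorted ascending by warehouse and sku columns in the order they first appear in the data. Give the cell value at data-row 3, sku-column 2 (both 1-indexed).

949

With rows sorted ascending by warehouse, row 3 is warehouse=WH036. sku columns in first-appearance order: BK8, GM7, ZU7, GJ0; column 2 is GM7.
Long rows with warehouse=WH036, sku=GM7: qty = 949.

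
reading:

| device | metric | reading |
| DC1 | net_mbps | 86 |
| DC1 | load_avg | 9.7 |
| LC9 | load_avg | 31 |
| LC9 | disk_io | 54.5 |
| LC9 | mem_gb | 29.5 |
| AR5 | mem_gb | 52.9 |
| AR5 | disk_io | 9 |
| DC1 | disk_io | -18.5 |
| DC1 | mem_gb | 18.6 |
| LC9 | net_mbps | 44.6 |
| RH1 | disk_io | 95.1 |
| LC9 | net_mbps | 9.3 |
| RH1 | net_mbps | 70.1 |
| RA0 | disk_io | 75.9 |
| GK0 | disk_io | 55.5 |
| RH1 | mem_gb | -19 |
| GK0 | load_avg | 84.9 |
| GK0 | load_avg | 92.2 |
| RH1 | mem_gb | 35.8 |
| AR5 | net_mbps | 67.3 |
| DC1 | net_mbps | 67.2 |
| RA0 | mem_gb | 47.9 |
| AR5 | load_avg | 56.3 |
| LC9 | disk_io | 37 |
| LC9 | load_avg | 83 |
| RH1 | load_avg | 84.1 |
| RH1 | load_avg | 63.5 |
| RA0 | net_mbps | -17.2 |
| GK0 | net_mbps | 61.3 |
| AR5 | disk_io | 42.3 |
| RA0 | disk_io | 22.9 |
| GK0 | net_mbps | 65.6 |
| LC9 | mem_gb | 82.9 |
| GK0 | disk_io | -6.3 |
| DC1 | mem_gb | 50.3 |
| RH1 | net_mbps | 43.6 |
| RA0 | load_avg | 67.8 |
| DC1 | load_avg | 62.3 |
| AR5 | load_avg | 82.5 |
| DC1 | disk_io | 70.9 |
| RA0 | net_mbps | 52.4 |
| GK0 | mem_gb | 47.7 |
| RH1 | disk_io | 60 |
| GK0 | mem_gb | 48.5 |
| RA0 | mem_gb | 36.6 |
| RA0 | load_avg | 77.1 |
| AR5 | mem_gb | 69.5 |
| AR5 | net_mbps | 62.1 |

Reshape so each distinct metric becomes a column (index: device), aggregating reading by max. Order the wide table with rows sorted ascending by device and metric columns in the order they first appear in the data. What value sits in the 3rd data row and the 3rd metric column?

With rows sorted ascending by device, row 3 is device=GK0. metric columns in first-appearance order: net_mbps, load_avg, disk_io, mem_gb; column 3 is disk_io.
Long rows with device=GK0, metric=disk_io: max(55.5, -6.3) = 55.5.

55.5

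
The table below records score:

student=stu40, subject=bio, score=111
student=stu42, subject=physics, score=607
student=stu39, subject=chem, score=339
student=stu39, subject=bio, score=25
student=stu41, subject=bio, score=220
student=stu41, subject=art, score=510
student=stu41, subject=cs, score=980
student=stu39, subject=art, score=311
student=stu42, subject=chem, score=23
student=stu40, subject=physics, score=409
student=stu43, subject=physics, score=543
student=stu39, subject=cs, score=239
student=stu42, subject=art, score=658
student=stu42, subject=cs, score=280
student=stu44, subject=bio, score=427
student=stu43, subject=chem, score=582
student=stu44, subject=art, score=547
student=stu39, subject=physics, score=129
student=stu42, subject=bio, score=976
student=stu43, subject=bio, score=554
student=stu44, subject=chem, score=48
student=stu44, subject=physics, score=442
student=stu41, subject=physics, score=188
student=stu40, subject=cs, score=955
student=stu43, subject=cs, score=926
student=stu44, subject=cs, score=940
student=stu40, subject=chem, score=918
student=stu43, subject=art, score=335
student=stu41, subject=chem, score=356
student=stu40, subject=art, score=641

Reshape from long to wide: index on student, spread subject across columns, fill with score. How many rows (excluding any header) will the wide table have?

6 distinct student values → 6 rows.

6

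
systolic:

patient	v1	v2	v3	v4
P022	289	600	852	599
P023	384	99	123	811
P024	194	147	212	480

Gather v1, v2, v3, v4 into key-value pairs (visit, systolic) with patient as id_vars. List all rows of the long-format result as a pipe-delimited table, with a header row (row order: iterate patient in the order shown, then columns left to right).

Each (patient, column) pair becomes one row: 3 × 4 = 12 rows.
For example, (P022, v1) → systolic=289.

| patient | visit | systolic |
| P022 | v1 | 289 |
| P022 | v2 | 600 |
| P022 | v3 | 852 |
| P022 | v4 | 599 |
| P023 | v1 | 384 |
| P023 | v2 | 99 |
| P023 | v3 | 123 |
| P023 | v4 | 811 |
| P024 | v1 | 194 |
| P024 | v2 | 147 |
| P024 | v3 | 212 |
| P024 | v4 | 480 |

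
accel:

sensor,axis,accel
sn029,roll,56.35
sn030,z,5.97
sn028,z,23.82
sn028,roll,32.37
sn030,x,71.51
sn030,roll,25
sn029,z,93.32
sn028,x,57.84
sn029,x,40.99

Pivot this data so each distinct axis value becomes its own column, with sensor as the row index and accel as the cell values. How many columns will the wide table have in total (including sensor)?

1 column for sensor plus 3 distinct axis values → 4 columns.

4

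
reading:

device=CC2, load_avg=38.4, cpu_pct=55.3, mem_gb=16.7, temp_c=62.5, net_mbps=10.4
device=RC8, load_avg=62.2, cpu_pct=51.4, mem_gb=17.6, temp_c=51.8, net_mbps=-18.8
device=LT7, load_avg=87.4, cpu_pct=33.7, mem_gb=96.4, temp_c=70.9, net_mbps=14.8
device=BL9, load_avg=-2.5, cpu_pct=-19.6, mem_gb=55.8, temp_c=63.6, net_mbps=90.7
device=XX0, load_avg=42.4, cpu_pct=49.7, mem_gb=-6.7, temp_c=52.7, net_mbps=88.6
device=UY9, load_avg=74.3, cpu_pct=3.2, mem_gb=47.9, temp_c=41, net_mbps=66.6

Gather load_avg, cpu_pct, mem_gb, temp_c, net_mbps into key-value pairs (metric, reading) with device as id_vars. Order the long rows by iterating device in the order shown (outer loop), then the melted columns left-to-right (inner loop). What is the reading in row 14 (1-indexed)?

70.9

30 rows total (6 × 5). Row 14: index ⌊(14-1)/5⌋ = 2 into device → LT7; (14-1) mod 5 = 3 into the melted columns → temp_c.
So row 14 is (LT7, temp_c, 70.9); reading = 70.9.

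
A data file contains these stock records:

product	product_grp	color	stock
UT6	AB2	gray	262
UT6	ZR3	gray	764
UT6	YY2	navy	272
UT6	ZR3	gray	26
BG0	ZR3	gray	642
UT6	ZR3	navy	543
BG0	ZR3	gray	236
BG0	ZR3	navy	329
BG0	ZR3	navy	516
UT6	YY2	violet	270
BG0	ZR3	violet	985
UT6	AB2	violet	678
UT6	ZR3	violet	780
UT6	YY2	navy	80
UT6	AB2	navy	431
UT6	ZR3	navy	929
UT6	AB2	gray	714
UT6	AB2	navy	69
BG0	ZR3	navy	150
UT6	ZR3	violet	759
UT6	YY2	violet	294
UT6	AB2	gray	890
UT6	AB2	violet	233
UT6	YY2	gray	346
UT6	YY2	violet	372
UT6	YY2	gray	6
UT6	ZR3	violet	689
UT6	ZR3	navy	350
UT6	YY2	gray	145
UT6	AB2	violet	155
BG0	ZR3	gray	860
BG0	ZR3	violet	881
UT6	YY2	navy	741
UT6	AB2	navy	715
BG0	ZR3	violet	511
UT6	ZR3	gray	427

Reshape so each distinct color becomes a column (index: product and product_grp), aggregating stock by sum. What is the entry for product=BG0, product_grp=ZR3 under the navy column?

995

Rows with product=BG0, product_grp=ZR3 and color=navy: stock values are 329, 516, 150.
329 + 516 + 150 = 995.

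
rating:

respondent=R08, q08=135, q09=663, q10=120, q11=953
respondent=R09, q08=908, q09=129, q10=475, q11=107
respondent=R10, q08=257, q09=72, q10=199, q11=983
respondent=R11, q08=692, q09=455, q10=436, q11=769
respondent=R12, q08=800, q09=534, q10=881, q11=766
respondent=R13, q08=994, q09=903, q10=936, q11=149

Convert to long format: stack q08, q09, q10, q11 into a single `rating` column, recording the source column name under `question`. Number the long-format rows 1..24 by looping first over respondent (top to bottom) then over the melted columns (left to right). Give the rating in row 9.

257

24 rows total (6 × 4). Row 9: index ⌊(9-1)/4⌋ = 2 into respondent → R10; (9-1) mod 4 = 0 into the melted columns → q08.
So row 9 is (R10, q08, 257); rating = 257.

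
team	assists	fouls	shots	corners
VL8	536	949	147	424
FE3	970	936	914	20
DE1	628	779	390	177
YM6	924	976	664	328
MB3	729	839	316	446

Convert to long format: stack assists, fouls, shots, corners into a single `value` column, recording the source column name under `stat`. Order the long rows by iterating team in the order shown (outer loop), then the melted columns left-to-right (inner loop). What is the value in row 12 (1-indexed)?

20 rows total (5 × 4). Row 12: index ⌊(12-1)/4⌋ = 2 into team → DE1; (12-1) mod 4 = 3 into the melted columns → corners.
So row 12 is (DE1, corners, 177); value = 177.

177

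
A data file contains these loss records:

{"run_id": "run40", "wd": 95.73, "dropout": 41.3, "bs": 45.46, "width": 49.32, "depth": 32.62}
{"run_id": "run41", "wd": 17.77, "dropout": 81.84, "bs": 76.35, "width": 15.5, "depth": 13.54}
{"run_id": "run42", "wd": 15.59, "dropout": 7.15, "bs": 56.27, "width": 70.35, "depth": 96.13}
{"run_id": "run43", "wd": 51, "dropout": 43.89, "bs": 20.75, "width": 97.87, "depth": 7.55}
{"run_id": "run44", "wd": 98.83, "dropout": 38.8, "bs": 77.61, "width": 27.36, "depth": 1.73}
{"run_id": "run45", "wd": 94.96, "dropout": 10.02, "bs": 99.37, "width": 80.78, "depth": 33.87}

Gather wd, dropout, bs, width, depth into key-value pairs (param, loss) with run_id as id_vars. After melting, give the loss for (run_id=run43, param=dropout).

43.89

Unpivoting turns each (run_id, wide-column) pair into one long row.
The wide cell at row run43, column dropout holds 43.89, so the long row (run43, dropout) has loss=43.89.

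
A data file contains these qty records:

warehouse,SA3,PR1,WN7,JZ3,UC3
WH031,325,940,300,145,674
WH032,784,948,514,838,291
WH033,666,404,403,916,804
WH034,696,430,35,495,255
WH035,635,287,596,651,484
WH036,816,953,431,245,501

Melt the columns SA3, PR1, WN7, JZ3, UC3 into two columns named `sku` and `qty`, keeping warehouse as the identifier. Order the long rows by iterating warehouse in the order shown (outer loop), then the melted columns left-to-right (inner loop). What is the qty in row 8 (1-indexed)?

514

30 rows total (6 × 5). Row 8: index ⌊(8-1)/5⌋ = 1 into warehouse → WH032; (8-1) mod 5 = 2 into the melted columns → WN7.
So row 8 is (WH032, WN7, 514); qty = 514.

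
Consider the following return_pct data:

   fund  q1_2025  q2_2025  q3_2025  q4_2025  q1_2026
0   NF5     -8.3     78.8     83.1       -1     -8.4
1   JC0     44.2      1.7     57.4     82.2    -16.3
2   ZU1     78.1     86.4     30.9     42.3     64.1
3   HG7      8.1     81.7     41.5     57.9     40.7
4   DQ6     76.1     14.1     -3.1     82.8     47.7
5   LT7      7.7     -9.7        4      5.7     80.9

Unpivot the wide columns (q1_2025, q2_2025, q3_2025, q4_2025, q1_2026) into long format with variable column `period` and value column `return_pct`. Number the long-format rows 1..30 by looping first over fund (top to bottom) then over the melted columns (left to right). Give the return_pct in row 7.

30 rows total (6 × 5). Row 7: index ⌊(7-1)/5⌋ = 1 into fund → JC0; (7-1) mod 5 = 1 into the melted columns → q2_2025.
So row 7 is (JC0, q2_2025, 1.7); return_pct = 1.7.

1.7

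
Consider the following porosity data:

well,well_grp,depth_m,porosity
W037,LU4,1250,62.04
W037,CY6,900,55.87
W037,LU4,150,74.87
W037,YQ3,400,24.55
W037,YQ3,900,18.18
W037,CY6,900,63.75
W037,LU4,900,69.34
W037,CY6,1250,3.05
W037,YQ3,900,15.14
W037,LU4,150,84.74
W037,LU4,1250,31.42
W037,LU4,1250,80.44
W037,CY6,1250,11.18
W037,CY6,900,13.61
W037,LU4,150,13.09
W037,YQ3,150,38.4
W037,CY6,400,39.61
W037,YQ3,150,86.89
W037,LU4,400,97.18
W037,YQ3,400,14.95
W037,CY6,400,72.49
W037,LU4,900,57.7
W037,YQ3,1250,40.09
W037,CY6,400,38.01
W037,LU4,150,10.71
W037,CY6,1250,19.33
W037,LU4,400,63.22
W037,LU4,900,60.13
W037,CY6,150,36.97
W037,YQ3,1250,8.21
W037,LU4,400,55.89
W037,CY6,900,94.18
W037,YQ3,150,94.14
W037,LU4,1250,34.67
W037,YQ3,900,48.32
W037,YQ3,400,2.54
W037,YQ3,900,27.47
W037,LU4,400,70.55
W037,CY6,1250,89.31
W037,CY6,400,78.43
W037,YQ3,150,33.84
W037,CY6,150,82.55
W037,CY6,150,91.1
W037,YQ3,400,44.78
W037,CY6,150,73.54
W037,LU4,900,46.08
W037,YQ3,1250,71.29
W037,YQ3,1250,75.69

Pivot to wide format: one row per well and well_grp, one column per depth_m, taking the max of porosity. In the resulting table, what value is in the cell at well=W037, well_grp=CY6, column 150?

Rows with well=W037, well_grp=CY6 and depth_m=150: porosity values are 36.97, 82.55, 91.1, 73.54.
max(36.97, 82.55, 91.1, 73.54) = 91.1.

91.1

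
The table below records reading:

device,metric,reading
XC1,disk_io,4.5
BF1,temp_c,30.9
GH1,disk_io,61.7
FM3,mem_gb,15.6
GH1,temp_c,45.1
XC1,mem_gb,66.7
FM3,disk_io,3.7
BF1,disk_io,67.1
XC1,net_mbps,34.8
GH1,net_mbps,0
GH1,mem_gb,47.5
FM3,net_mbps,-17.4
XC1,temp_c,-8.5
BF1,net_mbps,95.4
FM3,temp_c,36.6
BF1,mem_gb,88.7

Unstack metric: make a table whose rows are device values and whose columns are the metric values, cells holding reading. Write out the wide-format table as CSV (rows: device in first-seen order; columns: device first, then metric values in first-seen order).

device,disk_io,temp_c,mem_gb,net_mbps
XC1,4.5,-8.5,66.7,34.8
BF1,67.1,30.9,88.7,95.4
GH1,61.7,45.1,47.5,0
FM3,3.7,36.6,15.6,-17.4

Columns: device plus the 4 distinct metric values (disk_io, temp_c, mem_gb, net_mbps).
For example, row XC1 column disk_io takes reading=4.5 from the long row (XC1, disk_io).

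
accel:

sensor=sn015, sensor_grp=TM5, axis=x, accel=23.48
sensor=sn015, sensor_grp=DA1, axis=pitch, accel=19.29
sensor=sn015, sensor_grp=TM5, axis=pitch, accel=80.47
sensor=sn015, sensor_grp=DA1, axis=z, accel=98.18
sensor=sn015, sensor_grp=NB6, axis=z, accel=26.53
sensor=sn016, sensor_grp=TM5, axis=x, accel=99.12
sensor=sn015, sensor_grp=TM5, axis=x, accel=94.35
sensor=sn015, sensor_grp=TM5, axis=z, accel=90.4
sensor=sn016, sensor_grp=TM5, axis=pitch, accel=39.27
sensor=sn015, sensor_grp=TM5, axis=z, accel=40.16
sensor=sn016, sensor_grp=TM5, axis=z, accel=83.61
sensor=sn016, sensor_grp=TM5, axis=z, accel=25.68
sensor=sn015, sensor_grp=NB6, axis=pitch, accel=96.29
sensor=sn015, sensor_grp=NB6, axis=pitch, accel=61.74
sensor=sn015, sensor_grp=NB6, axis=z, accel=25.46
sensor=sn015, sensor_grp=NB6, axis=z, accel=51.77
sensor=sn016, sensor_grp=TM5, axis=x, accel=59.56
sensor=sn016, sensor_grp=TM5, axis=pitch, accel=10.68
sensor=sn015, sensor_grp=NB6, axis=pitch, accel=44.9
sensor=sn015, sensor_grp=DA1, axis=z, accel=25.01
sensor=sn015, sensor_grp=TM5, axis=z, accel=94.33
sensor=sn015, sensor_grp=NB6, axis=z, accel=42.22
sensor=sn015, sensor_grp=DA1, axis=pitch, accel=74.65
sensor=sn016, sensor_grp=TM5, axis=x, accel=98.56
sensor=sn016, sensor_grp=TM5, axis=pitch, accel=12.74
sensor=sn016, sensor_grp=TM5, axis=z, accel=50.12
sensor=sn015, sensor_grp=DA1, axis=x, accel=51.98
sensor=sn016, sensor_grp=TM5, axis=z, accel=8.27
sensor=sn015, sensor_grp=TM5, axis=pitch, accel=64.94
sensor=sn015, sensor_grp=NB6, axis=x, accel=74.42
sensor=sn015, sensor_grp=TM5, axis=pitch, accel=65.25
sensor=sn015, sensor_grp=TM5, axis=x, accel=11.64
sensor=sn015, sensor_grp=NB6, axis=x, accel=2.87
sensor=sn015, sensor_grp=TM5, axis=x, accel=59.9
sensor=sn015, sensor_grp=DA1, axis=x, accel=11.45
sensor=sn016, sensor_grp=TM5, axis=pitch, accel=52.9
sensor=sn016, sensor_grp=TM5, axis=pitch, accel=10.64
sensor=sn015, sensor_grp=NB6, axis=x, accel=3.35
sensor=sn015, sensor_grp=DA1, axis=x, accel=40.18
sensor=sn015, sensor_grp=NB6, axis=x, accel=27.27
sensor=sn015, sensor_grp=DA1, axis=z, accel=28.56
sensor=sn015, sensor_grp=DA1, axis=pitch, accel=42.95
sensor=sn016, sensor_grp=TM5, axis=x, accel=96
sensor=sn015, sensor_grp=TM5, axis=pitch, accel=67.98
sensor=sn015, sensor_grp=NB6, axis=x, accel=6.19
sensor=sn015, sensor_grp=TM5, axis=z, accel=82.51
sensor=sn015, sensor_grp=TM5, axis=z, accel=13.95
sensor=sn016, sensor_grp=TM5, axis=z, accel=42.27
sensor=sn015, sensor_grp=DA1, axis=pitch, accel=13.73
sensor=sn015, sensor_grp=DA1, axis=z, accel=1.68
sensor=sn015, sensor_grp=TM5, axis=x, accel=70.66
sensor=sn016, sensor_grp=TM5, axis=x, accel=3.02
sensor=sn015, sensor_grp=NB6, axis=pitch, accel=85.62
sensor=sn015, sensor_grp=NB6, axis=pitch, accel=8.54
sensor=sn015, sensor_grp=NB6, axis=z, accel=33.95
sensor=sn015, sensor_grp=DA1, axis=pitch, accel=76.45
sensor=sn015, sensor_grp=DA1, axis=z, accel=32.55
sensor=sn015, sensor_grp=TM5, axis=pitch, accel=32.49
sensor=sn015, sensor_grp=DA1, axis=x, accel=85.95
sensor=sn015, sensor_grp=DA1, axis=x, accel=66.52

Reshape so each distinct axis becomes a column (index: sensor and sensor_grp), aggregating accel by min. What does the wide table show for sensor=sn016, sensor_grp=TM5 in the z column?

8.27

Rows with sensor=sn016, sensor_grp=TM5 and axis=z: accel values are 83.61, 25.68, 50.12, 8.27, 42.27.
min(83.61, 25.68, 50.12, 8.27, 42.27) = 8.27.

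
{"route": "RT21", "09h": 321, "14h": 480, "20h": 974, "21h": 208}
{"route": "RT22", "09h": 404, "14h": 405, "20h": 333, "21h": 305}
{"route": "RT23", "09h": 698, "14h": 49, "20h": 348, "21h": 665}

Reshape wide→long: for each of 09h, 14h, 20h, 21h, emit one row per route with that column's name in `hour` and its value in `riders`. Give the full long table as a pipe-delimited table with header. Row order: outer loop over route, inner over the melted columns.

Each (route, column) pair becomes one row: 3 × 4 = 12 rows.
For example, (RT21, 09h) → riders=321.

| route | hour | riders |
| RT21 | 09h | 321 |
| RT21 | 14h | 480 |
| RT21 | 20h | 974 |
| RT21 | 21h | 208 |
| RT22 | 09h | 404 |
| RT22 | 14h | 405 |
| RT22 | 20h | 333 |
| RT22 | 21h | 305 |
| RT23 | 09h | 698 |
| RT23 | 14h | 49 |
| RT23 | 20h | 348 |
| RT23 | 21h | 665 |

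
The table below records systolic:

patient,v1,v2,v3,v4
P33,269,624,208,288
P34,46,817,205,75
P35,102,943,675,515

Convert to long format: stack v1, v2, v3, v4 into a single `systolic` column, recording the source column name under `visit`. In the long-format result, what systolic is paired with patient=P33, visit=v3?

208

Unpivoting turns each (patient, wide-column) pair into one long row.
The wide cell at row P33, column v3 holds 208, so the long row (P33, v3) has systolic=208.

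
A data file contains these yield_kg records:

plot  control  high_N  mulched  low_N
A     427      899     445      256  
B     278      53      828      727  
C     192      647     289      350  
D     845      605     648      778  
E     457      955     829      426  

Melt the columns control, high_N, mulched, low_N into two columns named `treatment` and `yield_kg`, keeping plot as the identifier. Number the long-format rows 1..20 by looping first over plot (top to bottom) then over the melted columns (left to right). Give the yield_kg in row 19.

829

20 rows total (5 × 4). Row 19: index ⌊(19-1)/4⌋ = 4 into plot → E; (19-1) mod 4 = 2 into the melted columns → mulched.
So row 19 is (E, mulched, 829); yield_kg = 829.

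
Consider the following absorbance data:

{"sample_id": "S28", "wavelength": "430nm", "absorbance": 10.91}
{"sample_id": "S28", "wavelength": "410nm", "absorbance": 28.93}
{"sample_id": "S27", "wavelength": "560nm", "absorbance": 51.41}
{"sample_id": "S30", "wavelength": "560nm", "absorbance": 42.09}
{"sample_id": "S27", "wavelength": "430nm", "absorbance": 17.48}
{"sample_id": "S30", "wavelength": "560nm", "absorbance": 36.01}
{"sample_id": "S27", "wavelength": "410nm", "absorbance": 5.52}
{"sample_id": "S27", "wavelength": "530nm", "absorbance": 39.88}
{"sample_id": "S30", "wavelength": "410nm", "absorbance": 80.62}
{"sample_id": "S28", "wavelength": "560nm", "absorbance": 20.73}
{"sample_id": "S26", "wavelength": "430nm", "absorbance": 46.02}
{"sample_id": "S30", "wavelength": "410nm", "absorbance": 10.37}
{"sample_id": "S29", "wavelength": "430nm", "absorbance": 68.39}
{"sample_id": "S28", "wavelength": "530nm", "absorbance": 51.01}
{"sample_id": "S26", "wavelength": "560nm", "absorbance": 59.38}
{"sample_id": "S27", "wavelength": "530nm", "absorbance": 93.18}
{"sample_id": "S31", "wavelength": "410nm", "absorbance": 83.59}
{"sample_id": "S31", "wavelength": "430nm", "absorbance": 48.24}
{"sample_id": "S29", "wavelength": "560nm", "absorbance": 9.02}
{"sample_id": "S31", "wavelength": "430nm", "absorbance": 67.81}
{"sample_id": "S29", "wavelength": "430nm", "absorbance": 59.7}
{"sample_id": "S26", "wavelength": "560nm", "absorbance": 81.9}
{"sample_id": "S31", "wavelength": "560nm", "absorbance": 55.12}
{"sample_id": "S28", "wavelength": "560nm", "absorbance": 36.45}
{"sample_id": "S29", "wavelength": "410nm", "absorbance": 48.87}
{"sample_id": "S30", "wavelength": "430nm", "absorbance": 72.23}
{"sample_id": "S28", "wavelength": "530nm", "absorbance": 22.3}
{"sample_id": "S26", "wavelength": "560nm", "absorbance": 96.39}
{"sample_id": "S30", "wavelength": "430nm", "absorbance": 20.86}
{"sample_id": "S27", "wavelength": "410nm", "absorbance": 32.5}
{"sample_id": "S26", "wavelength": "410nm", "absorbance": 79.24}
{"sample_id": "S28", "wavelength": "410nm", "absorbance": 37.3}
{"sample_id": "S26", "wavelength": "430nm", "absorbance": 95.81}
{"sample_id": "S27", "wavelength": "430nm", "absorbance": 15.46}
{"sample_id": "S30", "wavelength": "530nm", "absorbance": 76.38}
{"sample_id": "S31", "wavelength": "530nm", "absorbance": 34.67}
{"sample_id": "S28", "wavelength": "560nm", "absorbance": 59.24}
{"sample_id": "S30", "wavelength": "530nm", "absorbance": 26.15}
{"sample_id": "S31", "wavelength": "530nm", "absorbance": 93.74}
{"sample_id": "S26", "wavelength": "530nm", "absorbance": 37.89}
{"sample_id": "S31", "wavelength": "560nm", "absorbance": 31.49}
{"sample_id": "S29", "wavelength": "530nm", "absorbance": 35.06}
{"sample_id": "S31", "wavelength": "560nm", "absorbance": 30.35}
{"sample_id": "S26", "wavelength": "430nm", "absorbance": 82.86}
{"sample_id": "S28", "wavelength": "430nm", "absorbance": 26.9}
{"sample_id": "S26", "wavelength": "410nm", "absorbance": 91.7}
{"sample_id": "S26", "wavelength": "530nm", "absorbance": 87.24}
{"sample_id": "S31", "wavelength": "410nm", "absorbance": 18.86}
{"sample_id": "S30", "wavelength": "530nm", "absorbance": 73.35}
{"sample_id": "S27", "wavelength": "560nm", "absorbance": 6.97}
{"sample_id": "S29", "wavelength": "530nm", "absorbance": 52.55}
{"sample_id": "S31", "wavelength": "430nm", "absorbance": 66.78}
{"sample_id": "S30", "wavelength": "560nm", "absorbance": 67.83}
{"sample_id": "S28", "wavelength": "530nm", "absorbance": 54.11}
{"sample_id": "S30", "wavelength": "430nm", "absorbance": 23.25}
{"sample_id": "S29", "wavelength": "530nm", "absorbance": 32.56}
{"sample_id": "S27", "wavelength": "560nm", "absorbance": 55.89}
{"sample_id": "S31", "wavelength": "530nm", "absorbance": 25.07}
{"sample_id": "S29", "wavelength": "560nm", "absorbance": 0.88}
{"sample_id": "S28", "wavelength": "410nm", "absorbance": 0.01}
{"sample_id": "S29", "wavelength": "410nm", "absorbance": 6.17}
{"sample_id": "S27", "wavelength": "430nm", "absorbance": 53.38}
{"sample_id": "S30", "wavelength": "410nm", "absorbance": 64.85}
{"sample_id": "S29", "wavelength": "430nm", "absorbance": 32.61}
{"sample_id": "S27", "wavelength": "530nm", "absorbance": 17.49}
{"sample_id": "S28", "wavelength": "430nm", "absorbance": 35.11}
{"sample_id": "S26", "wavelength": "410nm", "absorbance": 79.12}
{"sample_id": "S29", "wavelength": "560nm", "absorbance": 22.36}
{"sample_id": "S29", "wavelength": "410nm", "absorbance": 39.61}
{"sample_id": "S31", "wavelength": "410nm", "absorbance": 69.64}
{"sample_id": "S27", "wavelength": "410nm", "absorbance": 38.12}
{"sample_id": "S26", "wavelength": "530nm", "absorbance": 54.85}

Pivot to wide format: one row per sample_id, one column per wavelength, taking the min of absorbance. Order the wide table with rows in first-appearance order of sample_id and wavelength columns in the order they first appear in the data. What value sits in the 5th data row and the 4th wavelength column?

32.56

With rows in first-appearance order of sample_id, row 5 is sample_id=S29. wavelength columns in first-appearance order: 430nm, 410nm, 560nm, 530nm; column 4 is 530nm.
Long rows with sample_id=S29, wavelength=530nm: min(35.06, 52.55, 32.56) = 32.56.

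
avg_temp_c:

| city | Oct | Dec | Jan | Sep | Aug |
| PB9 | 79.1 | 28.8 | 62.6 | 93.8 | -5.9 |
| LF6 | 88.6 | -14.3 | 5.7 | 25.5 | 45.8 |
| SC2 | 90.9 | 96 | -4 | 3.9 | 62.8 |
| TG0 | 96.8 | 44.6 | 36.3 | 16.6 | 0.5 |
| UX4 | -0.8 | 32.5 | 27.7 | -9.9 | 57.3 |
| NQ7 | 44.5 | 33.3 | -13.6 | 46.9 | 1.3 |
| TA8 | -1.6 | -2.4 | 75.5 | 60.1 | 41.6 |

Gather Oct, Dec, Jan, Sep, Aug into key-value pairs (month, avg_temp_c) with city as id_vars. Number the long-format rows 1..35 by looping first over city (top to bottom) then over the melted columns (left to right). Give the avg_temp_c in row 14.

3.9

35 rows total (7 × 5). Row 14: index ⌊(14-1)/5⌋ = 2 into city → SC2; (14-1) mod 5 = 3 into the melted columns → Sep.
So row 14 is (SC2, Sep, 3.9); avg_temp_c = 3.9.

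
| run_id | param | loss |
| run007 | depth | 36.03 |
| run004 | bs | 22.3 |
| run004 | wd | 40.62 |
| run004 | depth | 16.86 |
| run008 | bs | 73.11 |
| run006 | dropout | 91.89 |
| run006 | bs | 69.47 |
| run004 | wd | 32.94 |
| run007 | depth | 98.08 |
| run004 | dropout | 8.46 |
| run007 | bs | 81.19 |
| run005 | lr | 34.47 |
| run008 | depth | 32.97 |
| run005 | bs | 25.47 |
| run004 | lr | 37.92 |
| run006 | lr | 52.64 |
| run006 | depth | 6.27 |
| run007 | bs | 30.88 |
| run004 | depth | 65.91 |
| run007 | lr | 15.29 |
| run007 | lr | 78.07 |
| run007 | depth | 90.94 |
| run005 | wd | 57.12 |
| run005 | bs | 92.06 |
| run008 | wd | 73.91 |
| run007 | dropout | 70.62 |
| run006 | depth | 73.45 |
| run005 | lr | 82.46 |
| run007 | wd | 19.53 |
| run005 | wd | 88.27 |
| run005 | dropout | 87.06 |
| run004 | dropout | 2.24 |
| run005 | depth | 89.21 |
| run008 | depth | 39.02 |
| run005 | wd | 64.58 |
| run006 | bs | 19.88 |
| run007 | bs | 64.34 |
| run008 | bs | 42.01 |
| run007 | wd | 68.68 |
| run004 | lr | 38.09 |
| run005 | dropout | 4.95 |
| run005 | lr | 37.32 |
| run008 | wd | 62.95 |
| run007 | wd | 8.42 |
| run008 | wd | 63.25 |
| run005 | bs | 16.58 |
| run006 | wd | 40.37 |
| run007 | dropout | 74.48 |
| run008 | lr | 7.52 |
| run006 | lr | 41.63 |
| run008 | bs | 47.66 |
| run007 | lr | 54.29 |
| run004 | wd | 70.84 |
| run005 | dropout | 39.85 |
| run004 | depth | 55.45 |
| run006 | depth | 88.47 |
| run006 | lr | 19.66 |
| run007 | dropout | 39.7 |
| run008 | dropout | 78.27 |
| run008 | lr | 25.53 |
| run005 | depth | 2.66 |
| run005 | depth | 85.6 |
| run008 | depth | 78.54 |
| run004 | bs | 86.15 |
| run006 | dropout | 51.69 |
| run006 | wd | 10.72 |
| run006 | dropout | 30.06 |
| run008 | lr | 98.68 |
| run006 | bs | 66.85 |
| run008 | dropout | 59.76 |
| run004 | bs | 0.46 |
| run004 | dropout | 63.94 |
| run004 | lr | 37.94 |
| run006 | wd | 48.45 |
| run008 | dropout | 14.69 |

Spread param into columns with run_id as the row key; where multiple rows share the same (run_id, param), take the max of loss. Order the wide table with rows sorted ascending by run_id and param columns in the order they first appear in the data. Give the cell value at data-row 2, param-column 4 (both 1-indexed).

87.06

With rows sorted ascending by run_id, row 2 is run_id=run005. param columns in first-appearance order: depth, bs, wd, dropout, lr; column 4 is dropout.
Long rows with run_id=run005, param=dropout: max(87.06, 4.95, 39.85) = 87.06.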